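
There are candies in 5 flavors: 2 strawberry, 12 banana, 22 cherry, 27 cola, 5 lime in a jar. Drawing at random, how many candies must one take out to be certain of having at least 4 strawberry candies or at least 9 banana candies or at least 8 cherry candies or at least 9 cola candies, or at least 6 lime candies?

The worst case stops just short of every target: all 2 strawberry, 8 banana, 7 cherry, 8 cola, 5 lime — 2 + 8 + 7 + 8 + 5 = 30 candies.
One more candy must push some flavor to its target, so 30 + 1 = 31.

31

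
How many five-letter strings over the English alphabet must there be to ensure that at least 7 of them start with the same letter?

157

There are 26 possible first letters acting as pigeonholes.
With 26 × 6 = 156 five-letter strings over the English alphabet we could place exactly 6 in each, with no class reaching 7.
One more forces some class to hold 7, so 156 + 1 = 157.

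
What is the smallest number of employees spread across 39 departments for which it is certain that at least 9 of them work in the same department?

There are 39 departments acting as pigeonholes.
With 39 × 8 = 312 employees we could place exactly 8 in each, with no class reaching 9.
One more forces some class to hold 9, so 312 + 1 = 313.

313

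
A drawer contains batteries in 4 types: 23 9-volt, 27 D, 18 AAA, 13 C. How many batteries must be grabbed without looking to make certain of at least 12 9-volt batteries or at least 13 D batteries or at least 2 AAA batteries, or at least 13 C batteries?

Each of the 4 types has its own threshold; avoid all of them simultaneously.
The worst case stops just short of every target: 11 9-volt, 12 D, 1 AAA, 12 C — 11 + 12 + 1 + 12 = 36 batteries.
One more battery must push some type to its target, so 36 + 1 = 37.

37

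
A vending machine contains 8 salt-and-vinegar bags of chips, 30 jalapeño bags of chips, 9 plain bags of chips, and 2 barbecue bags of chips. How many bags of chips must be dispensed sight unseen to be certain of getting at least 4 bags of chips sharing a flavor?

12

In the worst case we take at most 3 of each flavor, but all 2 barbecue (fewer than 3), giving 3 + 3 + 3 + 2 = 11.
One more bag of chips then forces some flavor to 4, so 11 + 1 = 12.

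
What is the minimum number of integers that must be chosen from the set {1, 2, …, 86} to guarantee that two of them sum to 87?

Partition {1, …, 86} into 43 pairs: {1,86}, {2,85}, …, {43,44}.
Choosing 43 integers — say the integers 1 through 43 — takes one from each pair and avoids the property.
Choosing 44 forces two into the same pair by pigeonhole, and those sum to 87. So 44.

44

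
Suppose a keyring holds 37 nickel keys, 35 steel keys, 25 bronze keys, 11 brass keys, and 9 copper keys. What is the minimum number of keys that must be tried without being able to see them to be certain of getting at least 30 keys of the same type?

104

Treat the 5 types as pigeonholes.
In the worst case we take at most 29 of each type, but all 25 bronze, all 11 brass, and all 9 copper (fewer than 29), giving 29 + 29 + 25 + 11 + 9 = 103.
One more key then forces some type to 30, so 103 + 1 = 104.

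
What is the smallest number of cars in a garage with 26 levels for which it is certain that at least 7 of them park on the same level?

There are 26 levels acting as pigeonholes.
With 26 × 6 = 156 cars we could place exactly 6 in each, with no class reaching 7.
One more forces some class to hold 7, so 156 + 1 = 157.

157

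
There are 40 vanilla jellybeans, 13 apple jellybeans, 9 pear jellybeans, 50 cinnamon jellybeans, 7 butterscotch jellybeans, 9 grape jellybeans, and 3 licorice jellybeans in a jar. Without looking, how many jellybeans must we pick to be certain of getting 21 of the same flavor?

82

In the worst case we take at most 20 of each flavor, but all 13 apple, all 9 pear, all 7 butterscotch, all 9 grape, and all 3 licorice (fewer than 20), giving 20 + 13 + 9 + 20 + 7 + 9 + 3 = 81.
One more jellybean then forces some flavor to 21, so 81 + 1 = 82.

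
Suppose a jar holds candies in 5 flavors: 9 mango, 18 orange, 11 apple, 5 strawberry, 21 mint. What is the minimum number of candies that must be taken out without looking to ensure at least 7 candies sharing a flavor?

30

Treat the 5 flavors as pigeonholes.
In the worst case we take at most 6 of each flavor, but all 5 strawberry (fewer than 6), giving 6 + 6 + 6 + 5 + 6 = 29.
One more candy then forces some flavor to 7, so 29 + 1 = 30.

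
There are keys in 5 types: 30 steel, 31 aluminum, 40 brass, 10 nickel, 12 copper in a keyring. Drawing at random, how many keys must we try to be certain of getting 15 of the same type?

Treat the 5 types as pigeonholes.
In the worst case we take at most 14 of each type, but all 10 nickel and all 12 copper (fewer than 14), giving 14 + 14 + 14 + 10 + 12 = 64.
One more key then forces some type to 15, so 64 + 1 = 65.

65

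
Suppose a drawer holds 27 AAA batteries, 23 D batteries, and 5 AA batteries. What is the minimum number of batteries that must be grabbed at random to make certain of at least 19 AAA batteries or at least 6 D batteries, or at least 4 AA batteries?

The worst case stops just short of every target: 18 AAA, 5 D, 3 AA — 18 + 5 + 3 = 26 batteries.
One more battery must push some type to its target, so 26 + 1 = 27.

27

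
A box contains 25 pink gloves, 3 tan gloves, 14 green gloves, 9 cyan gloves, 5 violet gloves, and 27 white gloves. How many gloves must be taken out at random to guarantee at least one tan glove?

81

The worst case draws every non-tan glove first: 25 + 14 + 9 + 5 + 27 = 80.
The next draw is then forced to be tan, giving 80 + 1 = 81.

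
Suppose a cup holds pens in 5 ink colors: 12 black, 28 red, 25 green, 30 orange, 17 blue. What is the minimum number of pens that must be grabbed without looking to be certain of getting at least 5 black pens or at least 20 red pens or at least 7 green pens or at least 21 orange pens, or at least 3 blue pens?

The worst case stops just short of every target: 4 black, 19 red, 6 green, 20 orange, 2 blue — 4 + 19 + 6 + 20 + 2 = 51 pens.
One more pen must push some ink color to its target, so 51 + 1 = 52.

52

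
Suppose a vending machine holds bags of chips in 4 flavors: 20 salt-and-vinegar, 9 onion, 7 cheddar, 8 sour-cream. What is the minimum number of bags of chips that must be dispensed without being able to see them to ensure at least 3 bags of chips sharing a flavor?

9

The worst case takes 2 bags of chips of each flavor without reaching 3 of any: 4 × 2 = 8.
The next bag of chips must bring some flavor to 3, so 8 + 1 = 9.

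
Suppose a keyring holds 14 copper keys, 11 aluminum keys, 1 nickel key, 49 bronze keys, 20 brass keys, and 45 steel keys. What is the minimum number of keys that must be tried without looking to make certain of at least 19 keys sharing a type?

81

Treat the 6 types as pigeonholes.
In the worst case we take at most 18 of each type, but all 14 copper, all 11 aluminum, and all 1 nickel (fewer than 18), giving 14 + 11 + 1 + 18 + 18 + 18 = 80.
One more key then forces some type to 19, so 80 + 1 = 81.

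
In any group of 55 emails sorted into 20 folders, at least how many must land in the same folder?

The 55 emails fall into 20 folders.
If each of the 20 folders held at most 2, the total would be at most 20 × 2 = 40 < 55, a contradiction.
So at least one holds ⌈55/20⌉ = 3.

3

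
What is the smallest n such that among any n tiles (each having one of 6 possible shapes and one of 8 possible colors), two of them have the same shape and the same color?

There are 6 × 8 = 48 (shape, color) combinations acting as pigeonholes.
With 48 tiles we could place one in each, avoiding any repeat.
One more forces some (shape, color) pair to hold 2, so 48 + 1 = 49.

49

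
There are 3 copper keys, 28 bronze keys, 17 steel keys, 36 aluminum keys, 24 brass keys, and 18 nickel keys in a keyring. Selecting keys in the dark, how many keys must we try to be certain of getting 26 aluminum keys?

116

To avoid aluminum keys as long as possible, exhaust the other 5 types first.
The worst case draws every non-aluminum key first: 3 + 28 + 17 + 24 + 18 = 90.
The next 26 draws are then forced to be aluminum, giving 90 + 26 = 116.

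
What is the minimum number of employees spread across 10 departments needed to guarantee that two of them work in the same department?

There are 10 departments acting as pigeonholes.
With 10 employees we could place one in each, avoiding any repeat.
One more forces some class to hold 2, so 10 + 1 = 11.

11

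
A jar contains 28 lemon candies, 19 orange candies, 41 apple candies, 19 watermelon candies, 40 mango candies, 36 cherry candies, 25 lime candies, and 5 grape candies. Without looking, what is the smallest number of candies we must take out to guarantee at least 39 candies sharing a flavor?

209

In the worst case we take at most 38 of each flavor, but all 28 lemon, all 19 orange, all 19 watermelon, all 36 cherry, all 25 lime, and all 5 grape (fewer than 38), giving 28 + 19 + 38 + 19 + 38 + 36 + 25 + 5 = 208.
One more candy then forces some flavor to 39, so 208 + 1 = 209.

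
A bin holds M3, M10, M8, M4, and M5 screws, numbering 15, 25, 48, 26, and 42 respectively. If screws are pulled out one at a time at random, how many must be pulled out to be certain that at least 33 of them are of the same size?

131

Treat the 5 sizes as pigeonholes.
In the worst case we take at most 32 of each size, but all 15 M3, all 25 M10, and all 26 M4 (fewer than 32), giving 15 + 25 + 32 + 26 + 32 = 130.
One more screw then forces some size to 33, so 130 + 1 = 131.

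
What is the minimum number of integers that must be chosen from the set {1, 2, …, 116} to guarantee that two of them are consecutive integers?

59

Partition {1, …, 116} into 58 pairs: {1,2}, {3,4}, …, {115,116}.
Choosing 58 integers — say the 58 even numbers 2, 4, …, 116 — takes one from each pair and avoids the property.
Choosing 59 forces two into the same pair by pigeonhole, and those are consecutive. So 59.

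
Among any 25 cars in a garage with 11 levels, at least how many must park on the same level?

If each of the 11 levels held at most 2, the total would be at most 11 × 2 = 22 < 25, a contradiction.
So at least one holds ⌈25/11⌉ = 3.

3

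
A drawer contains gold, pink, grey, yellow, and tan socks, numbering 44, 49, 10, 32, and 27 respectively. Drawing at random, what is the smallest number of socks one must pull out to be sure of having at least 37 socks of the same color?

In the worst case we take at most 36 of each color, but all 10 grey, all 32 yellow, and all 27 tan (fewer than 36), giving 36 + 36 + 10 + 32 + 27 = 141.
One more sock then forces some color to 37, so 141 + 1 = 142.

142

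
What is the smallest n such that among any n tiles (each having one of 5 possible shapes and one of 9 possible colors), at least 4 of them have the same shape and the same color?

136

There are 5 × 9 = 45 (shape, color) combinations acting as pigeonholes.
With 45 × 3 = 135 tiles we could place exactly 3 in each, with no (shape, color) pair reaching 4.
One more forces some (shape, color) pair to hold 4, so 135 + 1 = 136.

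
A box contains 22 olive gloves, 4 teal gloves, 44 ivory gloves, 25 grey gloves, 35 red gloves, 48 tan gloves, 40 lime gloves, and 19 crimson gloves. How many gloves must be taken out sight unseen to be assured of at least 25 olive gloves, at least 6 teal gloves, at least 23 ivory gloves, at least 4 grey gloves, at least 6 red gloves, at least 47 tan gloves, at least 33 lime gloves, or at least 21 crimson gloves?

154

Each of the 8 colors has its own threshold; avoid all of them simultaneously.
The worst case stops just short of every target: all 22 olive, all 4 teal, 22 ivory, 3 grey, 5 red, 46 tan, 32 lime, all 19 crimson — 22 + 4 + 22 + 3 + 5 + 46 + 32 + 19 = 153 gloves.
One more glove must push some color to its target, so 153 + 1 = 154.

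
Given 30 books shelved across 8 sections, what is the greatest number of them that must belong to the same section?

4

If each of the 8 sections held at most 3, the total would be at most 8 × 3 = 24 < 30, a contradiction.
So at least one holds ⌈30/8⌉ = 4.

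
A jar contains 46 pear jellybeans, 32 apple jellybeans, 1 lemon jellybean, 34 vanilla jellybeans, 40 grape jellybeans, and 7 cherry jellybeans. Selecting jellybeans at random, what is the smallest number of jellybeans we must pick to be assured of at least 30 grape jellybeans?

To avoid grape jellybeans as long as possible, exhaust the other 5 flavors first.
The worst case draws every non-grape jellybean first: 46 + 32 + 1 + 34 + 7 = 120.
The next 30 draws are then forced to be grape, giving 120 + 30 = 150.

150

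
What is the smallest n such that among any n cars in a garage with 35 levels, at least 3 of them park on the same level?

71

There are 35 levels acting as pigeonholes.
With 35 × 2 = 70 cars we could place exactly 2 in each, with no class reaching 3.
One more forces some class to hold 3, so 70 + 1 = 71.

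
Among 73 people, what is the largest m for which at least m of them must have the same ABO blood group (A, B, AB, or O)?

19

There are 4 ABO blood groups, which serve as the pigeonholes.
If each of the 4 ABO blood groups held at most 18, the total would be at most 4 × 18 = 72 < 73, a contradiction.
So at least one holds ⌈73/4⌉ = 19.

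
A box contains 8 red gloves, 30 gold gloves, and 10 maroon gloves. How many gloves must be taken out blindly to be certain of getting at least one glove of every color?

41

The hardest color to obtain is red: we could draw every other glove first — 48 − 8 = 40 gloves — without a single red one.
The next draw must be red, so 40 + 1 = 41.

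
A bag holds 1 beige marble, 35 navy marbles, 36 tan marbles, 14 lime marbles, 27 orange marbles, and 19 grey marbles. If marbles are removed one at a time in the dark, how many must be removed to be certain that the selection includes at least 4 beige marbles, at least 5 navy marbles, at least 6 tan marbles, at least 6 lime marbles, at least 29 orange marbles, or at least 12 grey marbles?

The worst case stops just short of every target: all 1 beige, 4 navy, 5 tan, 5 lime, all 27 orange, 11 grey — 1 + 4 + 5 + 5 + 27 + 11 = 53 marbles.
One more marble must push some color to its target, so 53 + 1 = 54.

54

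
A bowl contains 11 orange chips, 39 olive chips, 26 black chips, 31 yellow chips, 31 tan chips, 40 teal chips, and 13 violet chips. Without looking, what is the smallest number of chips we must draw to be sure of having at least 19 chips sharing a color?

115

In the worst case we take at most 18 of each color, but all 11 orange and all 13 violet (fewer than 18), giving 11 + 18 + 18 + 18 + 18 + 18 + 13 = 114.
One more chip then forces some color to 19, so 114 + 1 = 115.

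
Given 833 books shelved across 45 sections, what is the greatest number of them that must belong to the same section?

19

The 833 books fall into 45 sections.
If each of the 45 sections held at most 18, the total would be at most 45 × 18 = 810 < 833, a contradiction.
So at least one holds ⌈833/45⌉ = 19.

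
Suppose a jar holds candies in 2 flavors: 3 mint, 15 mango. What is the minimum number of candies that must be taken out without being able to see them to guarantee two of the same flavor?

Treat the 2 flavors as pigeonholes.
The worst case takes 1 candy of each flavor without reaching 2 of any: 2 × 1 = 2.
The next candy must bring some flavor to 2, so 2 + 1 = 3.

3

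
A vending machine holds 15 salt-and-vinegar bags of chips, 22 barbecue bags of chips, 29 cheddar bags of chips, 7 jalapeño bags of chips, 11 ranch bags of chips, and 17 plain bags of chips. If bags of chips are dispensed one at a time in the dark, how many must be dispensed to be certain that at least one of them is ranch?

91

To avoid ranch bags of chips as long as possible, exhaust the other 5 flavors first.
The worst case draws every non-ranch bag of chips first: 15 + 22 + 29 + 7 + 17 = 90.
The next draw is then forced to be ranch, giving 90 + 1 = 91.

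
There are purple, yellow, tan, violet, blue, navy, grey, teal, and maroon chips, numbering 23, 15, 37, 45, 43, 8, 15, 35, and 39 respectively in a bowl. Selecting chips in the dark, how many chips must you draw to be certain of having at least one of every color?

253

The hardest color to obtain is navy: we could draw every other chip first — 260 − 8 = 252 chips — without a single navy one.
The next draw must be navy, so 252 + 1 = 253.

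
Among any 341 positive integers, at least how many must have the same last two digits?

There are 100 possible two-digit endings, which serve as the pigeonholes.
If each of the 100 possible two-digit endings held at most 3, the total would be at most 100 × 3 = 300 < 341, a contradiction.
So at least one holds ⌈341/100⌉ = 4.

4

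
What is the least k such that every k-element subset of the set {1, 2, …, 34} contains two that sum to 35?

18

Partition {1, …, 34} into 17 pairs: {1,34}, {2,33}, …, {17,18}.
Choosing 17 integers — say the integers 1 through 17 — takes one from each pair and avoids the property.
Choosing 18 forces two into the same pair by pigeonhole, and those sum to 35. So 18.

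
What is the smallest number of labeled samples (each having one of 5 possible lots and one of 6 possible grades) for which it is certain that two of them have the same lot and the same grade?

There are 5 × 6 = 30 (lot, grade) combinations acting as pigeonholes.
With 30 labeled samples we could place one in each, avoiding any repeat.
One more forces some (lot, grade) pair to hold 2, so 30 + 1 = 31.

31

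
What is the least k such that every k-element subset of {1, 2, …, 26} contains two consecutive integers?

Partition {1, …, 26} into 13 pairs: {1,2}, {3,4}, …, {25,26}.
Choosing 13 integers — say the 13 even numbers 2, 4, …, 26 — takes one from each pair and avoids the property.
Choosing 14 forces two into the same pair by pigeonhole, and those are consecutive. So 14.

14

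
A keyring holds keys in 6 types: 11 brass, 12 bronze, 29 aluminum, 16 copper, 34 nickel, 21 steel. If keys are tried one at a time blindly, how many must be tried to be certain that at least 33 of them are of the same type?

In the worst case we take at most 32 of each type, but all 11 brass, all 12 bronze, all 29 aluminum, all 16 copper, and all 21 steel (fewer than 32), giving 11 + 12 + 29 + 16 + 32 + 21 = 121.
One more key then forces some type to 33, so 121 + 1 = 122.

122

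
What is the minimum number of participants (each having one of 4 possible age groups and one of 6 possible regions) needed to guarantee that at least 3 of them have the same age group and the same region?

49

There are 4 × 6 = 24 (age group, region) combinations acting as pigeonholes.
With 24 × 2 = 48 participants we could place exactly 2 in each, with no (age group, region) pair reaching 3.
One more forces some (age group, region) pair to hold 3, so 48 + 1 = 49.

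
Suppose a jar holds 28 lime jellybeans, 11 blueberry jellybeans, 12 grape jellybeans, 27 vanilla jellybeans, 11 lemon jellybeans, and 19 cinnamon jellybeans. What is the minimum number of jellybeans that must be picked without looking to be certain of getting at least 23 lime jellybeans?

103

To avoid lime jellybeans as long as possible, exhaust the other 5 flavors first.
The worst case draws every non-lime jellybean first: 11 + 12 + 27 + 11 + 19 = 80.
The next 23 draws are then forced to be lime, giving 80 + 23 = 103.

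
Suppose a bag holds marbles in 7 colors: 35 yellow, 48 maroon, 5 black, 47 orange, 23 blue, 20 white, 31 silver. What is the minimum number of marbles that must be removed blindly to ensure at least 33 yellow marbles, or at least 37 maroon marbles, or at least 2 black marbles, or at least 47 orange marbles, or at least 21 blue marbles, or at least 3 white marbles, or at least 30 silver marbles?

167

The worst case stops just short of every target: 32 yellow, 36 maroon, 1 black, 46 orange, 20 blue, 2 white, 29 silver — 32 + 36 + 1 + 46 + 20 + 2 + 29 = 166 marbles.
One more marble must push some color to its target, so 166 + 1 = 167.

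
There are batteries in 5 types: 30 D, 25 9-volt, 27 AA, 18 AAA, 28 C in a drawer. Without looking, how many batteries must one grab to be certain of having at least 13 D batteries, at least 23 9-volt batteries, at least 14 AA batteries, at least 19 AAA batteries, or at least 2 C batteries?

Each of the 5 types has its own threshold; avoid all of them simultaneously.
The worst case stops just short of every target: 12 D, 22 9-volt, 13 AA, 18 AAA, 1 C — 12 + 22 + 13 + 18 + 1 = 66 batteries.
One more battery must push some type to its target, so 66 + 1 = 67.

67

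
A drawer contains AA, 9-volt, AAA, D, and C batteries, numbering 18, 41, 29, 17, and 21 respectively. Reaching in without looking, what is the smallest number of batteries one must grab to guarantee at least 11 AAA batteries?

To avoid AAA batteries as long as possible, exhaust the other 4 types first.
The worst case draws every non-AAA battery first: 18 + 41 + 17 + 21 = 97.
The next 11 draws are then forced to be AAA, giving 97 + 11 = 108.

108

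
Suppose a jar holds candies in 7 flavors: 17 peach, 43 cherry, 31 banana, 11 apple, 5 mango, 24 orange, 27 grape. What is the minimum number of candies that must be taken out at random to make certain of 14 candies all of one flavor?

82

Treat the 7 flavors as pigeonholes.
In the worst case we take at most 13 of each flavor, but all 11 apple and all 5 mango (fewer than 13), giving 13 + 13 + 13 + 11 + 5 + 13 + 13 = 81.
One more candy then forces some flavor to 14, so 81 + 1 = 82.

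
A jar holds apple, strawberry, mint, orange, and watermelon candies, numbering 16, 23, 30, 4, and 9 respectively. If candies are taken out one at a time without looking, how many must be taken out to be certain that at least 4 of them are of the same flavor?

16

Treat the 5 flavors as pigeonholes.
The worst case takes 3 candies of each flavor without reaching 4 of any: 5 × 3 = 15.
The next candy must bring some flavor to 4, so 15 + 1 = 16.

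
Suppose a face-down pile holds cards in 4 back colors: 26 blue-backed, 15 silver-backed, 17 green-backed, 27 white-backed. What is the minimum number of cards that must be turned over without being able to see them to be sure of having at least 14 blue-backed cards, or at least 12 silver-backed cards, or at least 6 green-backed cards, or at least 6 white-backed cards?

Each of the 4 back colors has its own threshold; avoid all of them simultaneously.
The worst case stops just short of every target: 13 blue-backed, 11 silver-backed, 5 green-backed, 5 white-backed — 13 + 11 + 5 + 5 = 34 cards.
One more card must push some back color to its target, so 34 + 1 = 35.

35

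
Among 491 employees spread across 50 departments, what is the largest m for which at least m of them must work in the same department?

10

If each of the 50 departments held at most 9, the total would be at most 50 × 9 = 450 < 491, a contradiction.
So at least one holds ⌈491/50⌉ = 10.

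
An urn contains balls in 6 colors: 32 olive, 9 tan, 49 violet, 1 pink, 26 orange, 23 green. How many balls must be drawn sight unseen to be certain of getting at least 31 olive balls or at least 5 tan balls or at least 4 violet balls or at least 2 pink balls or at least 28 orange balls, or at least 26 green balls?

88

The worst case stops just short of every target: 30 olive, 4 tan, 3 violet, 1 pink, all 26 orange, all 23 green — 30 + 4 + 3 + 1 + 26 + 23 = 87 balls.
One more ball must push some color to its target, so 87 + 1 = 88.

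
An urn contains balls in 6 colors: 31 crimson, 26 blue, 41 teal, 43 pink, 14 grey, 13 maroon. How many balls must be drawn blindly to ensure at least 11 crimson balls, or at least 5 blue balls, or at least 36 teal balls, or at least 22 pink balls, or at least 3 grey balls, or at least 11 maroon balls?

83

The worst case stops just short of every target: 10 crimson, 4 blue, 35 teal, 21 pink, 2 grey, 10 maroon — 10 + 4 + 35 + 21 + 2 + 10 = 82 balls.
One more ball must push some color to its target, so 82 + 1 = 83.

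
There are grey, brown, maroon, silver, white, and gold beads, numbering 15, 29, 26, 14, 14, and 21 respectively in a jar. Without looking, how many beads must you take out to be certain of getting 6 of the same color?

31

The worst case takes 5 beads of each color without reaching 6 of any: 6 × 5 = 30.
The next bead must bring some color to 6, so 30 + 1 = 31.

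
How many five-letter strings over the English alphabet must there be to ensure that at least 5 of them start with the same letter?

105

There are 26 possible first letters acting as pigeonholes.
With 26 × 4 = 104 five-letter strings over the English alphabet we could place exactly 4 in each, with no class reaching 5.
One more forces some class to hold 5, so 104 + 1 = 105.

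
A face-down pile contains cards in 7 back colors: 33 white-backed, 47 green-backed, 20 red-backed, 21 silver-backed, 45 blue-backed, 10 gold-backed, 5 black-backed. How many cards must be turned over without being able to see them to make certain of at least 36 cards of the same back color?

160

Treat the 7 back colors as pigeonholes.
In the worst case we take at most 35 of each back color, but all 33 white-backed, all 20 red-backed, all 21 silver-backed, all 10 gold-backed, and all 5 black-backed (fewer than 35), giving 33 + 35 + 20 + 21 + 35 + 10 + 5 = 159.
One more card then forces some back color to 36, so 159 + 1 = 160.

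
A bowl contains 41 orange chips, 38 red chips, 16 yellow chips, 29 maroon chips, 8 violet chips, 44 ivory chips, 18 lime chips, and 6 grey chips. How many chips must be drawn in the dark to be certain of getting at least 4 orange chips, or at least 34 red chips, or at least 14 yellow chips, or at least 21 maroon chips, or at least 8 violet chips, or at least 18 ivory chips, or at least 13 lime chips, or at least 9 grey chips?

The worst case stops just short of every target: 3 orange, 33 red, 13 yellow, 20 maroon, 7 violet, 17 ivory, 12 lime, all 6 grey — 3 + 33 + 13 + 20 + 7 + 17 + 12 + 6 = 111 chips.
One more chip must push some color to its target, so 111 + 1 = 112.

112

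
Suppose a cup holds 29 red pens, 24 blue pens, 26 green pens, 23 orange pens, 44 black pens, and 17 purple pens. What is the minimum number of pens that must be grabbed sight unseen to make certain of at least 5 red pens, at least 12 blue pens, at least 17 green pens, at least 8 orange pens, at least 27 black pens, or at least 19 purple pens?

Each of the 6 ink colors has its own threshold; avoid all of them simultaneously.
The worst case stops just short of every target: 4 red, 11 blue, 16 green, 7 orange, 26 black, all 17 purple — 4 + 11 + 16 + 7 + 26 + 17 = 81 pens.
One more pen must push some ink color to its target, so 81 + 1 = 82.

82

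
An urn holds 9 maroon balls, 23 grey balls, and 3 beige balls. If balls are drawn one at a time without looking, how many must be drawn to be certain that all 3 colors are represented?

The hardest color to obtain is beige: we could draw every other ball first — 35 − 3 = 32 balls — without a single beige one.
The next draw must be beige, so 32 + 1 = 33.

33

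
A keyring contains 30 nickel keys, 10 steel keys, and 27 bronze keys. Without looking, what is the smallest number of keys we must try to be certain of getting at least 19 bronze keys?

The worst case draws every non-bronze key first: 30 + 10 = 40.
The next 19 draws are then forced to be bronze, giving 40 + 19 = 59.

59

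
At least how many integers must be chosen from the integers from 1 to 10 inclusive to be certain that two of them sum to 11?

6

Partition {1, …, 10} into 5 pairs: {1,10}, {2,9}, …, {5,6}.
Choosing 5 integers — say the integers 1 through 5 — takes one from each pair and avoids the property.
Choosing 6 forces two into the same pair by pigeonhole, and those sum to 11. So 6.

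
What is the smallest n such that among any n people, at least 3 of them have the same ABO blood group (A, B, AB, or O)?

9

There are 4 ABO blood groups acting as pigeonholes.
With 4 × 2 = 8 people we could place exactly 2 in each, with no class reaching 3.
One more forces some class to hold 3, so 8 + 1 = 9.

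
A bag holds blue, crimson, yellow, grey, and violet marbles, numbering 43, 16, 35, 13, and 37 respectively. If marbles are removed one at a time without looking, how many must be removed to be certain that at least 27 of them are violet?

134

The worst case draws every non-violet marble first: 43 + 16 + 35 + 13 = 107.
The next 27 draws are then forced to be violet, giving 107 + 27 = 134.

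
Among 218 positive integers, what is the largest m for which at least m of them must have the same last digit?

22

If each of the 10 possible last digits held at most 21, the total would be at most 10 × 21 = 210 < 218, a contradiction.
So at least one holds ⌈218/10⌉ = 22.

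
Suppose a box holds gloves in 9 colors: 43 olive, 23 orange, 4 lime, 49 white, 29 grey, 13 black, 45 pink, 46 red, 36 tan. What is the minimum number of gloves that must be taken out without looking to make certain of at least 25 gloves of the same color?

Treat the 9 colors as pigeonholes.
In the worst case we take at most 24 of each color, but all 23 orange, all 4 lime, and all 13 black (fewer than 24), giving 24 + 23 + 4 + 24 + 24 + 13 + 24 + 24 + 24 = 184.
One more glove then forces some color to 25, so 184 + 1 = 185.

185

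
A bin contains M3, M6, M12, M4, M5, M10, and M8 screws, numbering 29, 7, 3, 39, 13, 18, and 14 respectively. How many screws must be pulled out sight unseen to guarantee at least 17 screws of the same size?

86

In the worst case we take at most 16 of each size, but all 7 M6, all 3 M12, all 13 M5, and all 14 M8 (fewer than 16), giving 16 + 7 + 3 + 16 + 13 + 16 + 14 = 85.
One more screw then forces some size to 17, so 85 + 1 = 86.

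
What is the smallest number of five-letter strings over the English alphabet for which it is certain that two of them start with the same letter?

27

There are 26 possible first letters acting as pigeonholes.
With 26 five-letter strings over the English alphabet we could place one in each, avoiding any repeat.
One more forces some class to hold 2, so 26 + 1 = 27.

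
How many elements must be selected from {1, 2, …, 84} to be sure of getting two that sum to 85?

Partition {1, …, 84} into 42 pairs: {1,84}, {2,83}, …, {42,43}.
Choosing 42 integers — say the integers 1 through 42 — takes one from each pair and avoids the property.
Choosing 43 forces two into the same pair by pigeonhole, and those sum to 85. So 43.

43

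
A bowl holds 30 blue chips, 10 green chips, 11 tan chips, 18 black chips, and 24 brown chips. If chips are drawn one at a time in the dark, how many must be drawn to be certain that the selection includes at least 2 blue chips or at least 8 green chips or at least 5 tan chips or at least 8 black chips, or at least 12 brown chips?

31

Each of the 5 colors has its own threshold; avoid all of them simultaneously.
The worst case stops just short of every target: 1 blue, 7 green, 4 tan, 7 black, 11 brown — 1 + 7 + 4 + 7 + 11 = 30 chips.
One more chip must push some color to its target, so 30 + 1 = 31.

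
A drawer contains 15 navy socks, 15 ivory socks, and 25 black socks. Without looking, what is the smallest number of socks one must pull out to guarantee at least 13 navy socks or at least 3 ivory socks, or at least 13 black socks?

27

The worst case stops just short of every target: 12 navy, 2 ivory, 12 black — 12 + 2 + 12 = 26 socks.
One more sock must push some color to its target, so 26 + 1 = 27.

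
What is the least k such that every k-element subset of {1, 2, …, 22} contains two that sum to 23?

12

Partition {1, …, 22} into 11 pairs: {1,22}, {2,21}, …, {11,12}.
Choosing 11 integers — say the integers 1 through 11 — takes one from each pair and avoids the property.
Choosing 12 forces two into the same pair by pigeonhole, and those sum to 23. So 12.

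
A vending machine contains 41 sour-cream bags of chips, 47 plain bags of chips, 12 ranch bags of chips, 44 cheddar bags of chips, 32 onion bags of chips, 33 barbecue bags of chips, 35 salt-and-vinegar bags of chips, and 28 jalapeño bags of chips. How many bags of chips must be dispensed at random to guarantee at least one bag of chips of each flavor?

261

The hardest flavor to obtain is ranch: we could draw every other bag of chips first — 272 − 12 = 260 bags of chips — without a single ranch one.
The next draw must be ranch, so 260 + 1 = 261.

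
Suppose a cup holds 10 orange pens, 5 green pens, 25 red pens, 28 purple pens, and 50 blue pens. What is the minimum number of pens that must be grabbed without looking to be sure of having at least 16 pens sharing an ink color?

In the worst case we take at most 15 of each ink color, but all 10 orange and all 5 green (fewer than 15), giving 10 + 5 + 15 + 15 + 15 = 60.
One more pen then forces some ink color to 16, so 60 + 1 = 61.

61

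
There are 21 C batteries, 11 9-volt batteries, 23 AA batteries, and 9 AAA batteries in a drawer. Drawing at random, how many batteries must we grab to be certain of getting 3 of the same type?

9

The worst case takes 2 batteries of each type without reaching 3 of any: 4 × 2 = 8.
The next battery must bring some type to 3, so 8 + 1 = 9.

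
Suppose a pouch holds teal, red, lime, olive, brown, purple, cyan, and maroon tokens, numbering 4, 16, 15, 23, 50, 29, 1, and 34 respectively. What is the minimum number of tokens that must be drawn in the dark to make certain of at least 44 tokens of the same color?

166

In the worst case we take at most 43 of each color, but all 4 teal, all 16 red, all 15 lime, all 23 olive, all 29 purple, all 1 cyan, and all 34 maroon (fewer than 43), giving 4 + 16 + 15 + 23 + 43 + 29 + 1 + 34 = 165.
One more token then forces some color to 44, so 165 + 1 = 166.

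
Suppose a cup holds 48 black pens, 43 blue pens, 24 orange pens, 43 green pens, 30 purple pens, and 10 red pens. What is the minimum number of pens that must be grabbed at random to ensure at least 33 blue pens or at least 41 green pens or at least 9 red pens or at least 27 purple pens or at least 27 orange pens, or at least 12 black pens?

Each of the 6 ink colors has its own threshold; avoid all of them simultaneously.
The worst case stops just short of every target: 11 black, 32 blue, all 24 orange, 40 green, 26 purple, 8 red — 11 + 32 + 24 + 40 + 26 + 8 = 141 pens.
One more pen must push some ink color to its target, so 141 + 1 = 142.

142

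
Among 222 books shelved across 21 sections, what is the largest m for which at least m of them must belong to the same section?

If each of the 21 sections held at most 10, the total would be at most 21 × 10 = 210 < 222, a contradiction.
So at least one holds ⌈222/21⌉ = 11.

11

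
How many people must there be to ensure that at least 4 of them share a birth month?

37

There are 12 months of the year acting as pigeonholes.
With 12 × 3 = 36 people we could place exactly 3 in each, with no class reaching 4.
One more forces some class to hold 4, so 36 + 1 = 37.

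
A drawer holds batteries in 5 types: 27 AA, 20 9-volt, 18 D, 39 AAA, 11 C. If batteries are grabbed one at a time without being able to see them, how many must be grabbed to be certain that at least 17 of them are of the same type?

In the worst case we take at most 16 of each type, but all 11 C (fewer than 16), giving 16 + 16 + 16 + 16 + 11 = 75.
One more battery then forces some type to 17, so 75 + 1 = 76.

76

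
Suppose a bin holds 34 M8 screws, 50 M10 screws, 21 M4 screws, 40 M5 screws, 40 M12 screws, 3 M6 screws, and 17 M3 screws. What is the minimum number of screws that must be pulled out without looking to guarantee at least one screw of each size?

The hardest size to obtain is M6: we could draw every other screw first — 205 − 3 = 202 screws — without a single M6 one.
The next draw must be M6, so 202 + 1 = 203.

203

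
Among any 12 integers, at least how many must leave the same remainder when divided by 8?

2

The 12 integers fall into 8 residue classes modulo 8.
If each of the 8 residue classes modulo 8 held at most 1, the total would be at most 8 × 1 = 8 < 12, a contradiction.
So at least one holds ⌈12/8⌉ = 2.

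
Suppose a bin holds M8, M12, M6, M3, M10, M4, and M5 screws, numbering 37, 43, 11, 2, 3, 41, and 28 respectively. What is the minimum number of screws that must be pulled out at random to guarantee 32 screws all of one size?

138

Treat the 7 sizes as pigeonholes.
In the worst case we take at most 31 of each size, but all 11 M6, all 2 M3, all 3 M10, and all 28 M5 (fewer than 31), giving 31 + 31 + 11 + 2 + 3 + 31 + 28 = 137.
One more screw then forces some size to 32, so 137 + 1 = 138.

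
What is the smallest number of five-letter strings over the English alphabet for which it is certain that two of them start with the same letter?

There are 26 possible first letters acting as pigeonholes.
With 26 five-letter strings over the English alphabet we could place one in each, avoiding any repeat.
One more forces some class to hold 2, so 26 + 1 = 27.

27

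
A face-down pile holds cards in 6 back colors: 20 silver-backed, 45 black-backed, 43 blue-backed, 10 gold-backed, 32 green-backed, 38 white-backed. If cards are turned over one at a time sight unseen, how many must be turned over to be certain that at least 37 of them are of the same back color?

In the worst case we take at most 36 of each back color, but all 20 silver-backed, all 10 gold-backed, and all 32 green-backed (fewer than 36), giving 20 + 36 + 36 + 10 + 32 + 36 = 170.
One more card then forces some back color to 37, so 170 + 1 = 171.

171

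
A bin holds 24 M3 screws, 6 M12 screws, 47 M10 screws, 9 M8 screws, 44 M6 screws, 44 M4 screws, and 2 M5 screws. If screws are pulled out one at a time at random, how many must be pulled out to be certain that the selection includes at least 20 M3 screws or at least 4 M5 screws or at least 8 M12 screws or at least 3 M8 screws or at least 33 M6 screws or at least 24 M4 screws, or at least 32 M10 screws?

Each of the 7 sizes has its own threshold; avoid all of them simultaneously.
The worst case stops just short of every target: 19 M3, all 6 M12, 31 M10, 2 M8, 32 M6, 23 M4, all 2 M5 — 19 + 6 + 31 + 2 + 32 + 23 + 2 = 115 screws.
One more screw must push some size to its target, so 115 + 1 = 116.

116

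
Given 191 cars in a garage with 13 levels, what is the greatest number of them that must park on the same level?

15

The 191 cars fall into 13 levels.
If each of the 13 levels held at most 14, the total would be at most 13 × 14 = 182 < 191, a contradiction.
So at least one holds ⌈191/13⌉ = 15.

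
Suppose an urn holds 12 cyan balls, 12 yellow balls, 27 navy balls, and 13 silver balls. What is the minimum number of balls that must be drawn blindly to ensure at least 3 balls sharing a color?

9

Treat the 4 colors as pigeonholes.
The worst case takes 2 balls of each color without reaching 3 of any: 4 × 2 = 8.
The next ball must bring some color to 3, so 8 + 1 = 9.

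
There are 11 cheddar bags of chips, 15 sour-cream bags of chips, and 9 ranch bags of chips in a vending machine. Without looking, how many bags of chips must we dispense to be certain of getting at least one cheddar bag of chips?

The worst case draws every non-cheddar bag of chips first: 15 + 9 = 24.
The next draw is then forced to be cheddar, giving 24 + 1 = 25.

25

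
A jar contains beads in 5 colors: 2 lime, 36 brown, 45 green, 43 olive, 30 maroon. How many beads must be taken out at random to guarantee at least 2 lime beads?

The worst case draws every non-lime bead first: 36 + 45 + 43 + 30 = 154.
The next 2 draws are then forced to be lime, giving 154 + 2 = 156.

156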